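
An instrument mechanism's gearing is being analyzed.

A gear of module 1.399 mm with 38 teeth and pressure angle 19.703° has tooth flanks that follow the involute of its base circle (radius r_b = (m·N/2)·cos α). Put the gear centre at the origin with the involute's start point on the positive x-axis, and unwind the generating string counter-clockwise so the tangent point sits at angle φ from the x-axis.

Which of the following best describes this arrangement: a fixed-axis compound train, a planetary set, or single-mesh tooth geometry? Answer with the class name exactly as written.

topology: single-mesh involute geometry — m = 1.399, N = 38
classification: single-mesh tooth geometry

single-mesh tooth geometry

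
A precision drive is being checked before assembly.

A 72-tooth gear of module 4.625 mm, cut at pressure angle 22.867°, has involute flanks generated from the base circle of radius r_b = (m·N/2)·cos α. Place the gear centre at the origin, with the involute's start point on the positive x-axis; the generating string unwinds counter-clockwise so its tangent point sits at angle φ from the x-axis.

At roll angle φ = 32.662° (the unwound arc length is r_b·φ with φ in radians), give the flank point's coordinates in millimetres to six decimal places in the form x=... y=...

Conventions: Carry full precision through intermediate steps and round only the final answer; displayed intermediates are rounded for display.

x=176.353185 y=9.169100

single-mesh involute tooth geometry (72T wheel at module 4.625)
pitch radius r_p = m·N/2 = 4.625·72/2 = 166.500000
base radius r_b = r_p·cos α = 166.500000·cos 22.867° = 153.414660
roll angle φ = 32.662° = 0.57005944 rad
x = r_b·(cos φ + φ·sin φ) = 176.353185
y = r_b·(sin φ − φ·cos φ) = 9.169100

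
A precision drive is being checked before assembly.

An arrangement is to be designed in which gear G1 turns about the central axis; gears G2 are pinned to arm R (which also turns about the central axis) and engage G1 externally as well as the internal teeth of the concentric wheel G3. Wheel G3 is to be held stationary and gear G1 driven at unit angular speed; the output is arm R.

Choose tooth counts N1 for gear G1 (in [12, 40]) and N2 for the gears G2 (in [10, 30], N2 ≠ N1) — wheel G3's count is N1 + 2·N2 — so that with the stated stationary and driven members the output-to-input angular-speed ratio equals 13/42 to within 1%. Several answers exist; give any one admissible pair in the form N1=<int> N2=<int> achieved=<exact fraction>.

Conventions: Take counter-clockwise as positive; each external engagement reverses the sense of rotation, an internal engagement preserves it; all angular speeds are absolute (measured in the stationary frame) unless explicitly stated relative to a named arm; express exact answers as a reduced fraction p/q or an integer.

topology: planetary set — design target 13/42, arm = carrier (Willis)
Willis with ω_ring = 0: ω_arm/ω_sun = N1/(N1+N3); set equal to 13/42  ⇒  N3/N1 = 1/(13/42) − 1 = 29/13
N3 = N1 + 2·N2  ⇒  N2/N1 = (N3/N1 − 1)/2 = (29/13 − 1)/2 = 8/13
smallest multiple with N1 ≥ 12 and N2 ≥ 10: k = 2  ⇒  N1 = 2·13 = 26, N2 = 2·8 = 16 (N1 ≤ 40, N2 ≤ 30, N2 ≠ N1 ✓), N3 = 26 + 2·16 = 58
check: N1/(N1+N3) with N1 = 26, N3 = 58 gives 13/42; |achieved − target| = 0 ≤ 13/4200 ✓

N1=26 N2=16 achieved=13/42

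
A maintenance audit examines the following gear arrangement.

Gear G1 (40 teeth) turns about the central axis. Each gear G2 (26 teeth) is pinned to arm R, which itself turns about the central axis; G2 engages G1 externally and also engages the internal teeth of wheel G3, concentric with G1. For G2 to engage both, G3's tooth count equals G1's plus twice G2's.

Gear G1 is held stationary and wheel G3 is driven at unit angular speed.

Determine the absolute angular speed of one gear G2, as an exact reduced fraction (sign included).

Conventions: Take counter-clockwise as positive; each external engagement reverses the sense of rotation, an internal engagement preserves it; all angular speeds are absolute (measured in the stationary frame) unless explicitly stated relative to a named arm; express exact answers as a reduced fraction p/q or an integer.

recognized (axles ride arm R): planetary set, 40/26/92 teeth
ring teeth: 40 + 2·26 = 92
40(ω_sun−ω_arm) = −92(ω_ring−ω_arm),  ω_sun = 0, ω_ring = 1
40(0−ω_arm) = −92(1−ω_arm)  ⇒  132·ω_arm = 92  ⇒  ω_arm = 23/33
sun–planet mesh: 40·(0−23/33) = −26·(ω_p−ω_arm)  ⇒  ω_p−ω_arm = 460/429
ω_p = 23/33 + 460/429 = 23/13
exact speed ratio = 23/13

23/13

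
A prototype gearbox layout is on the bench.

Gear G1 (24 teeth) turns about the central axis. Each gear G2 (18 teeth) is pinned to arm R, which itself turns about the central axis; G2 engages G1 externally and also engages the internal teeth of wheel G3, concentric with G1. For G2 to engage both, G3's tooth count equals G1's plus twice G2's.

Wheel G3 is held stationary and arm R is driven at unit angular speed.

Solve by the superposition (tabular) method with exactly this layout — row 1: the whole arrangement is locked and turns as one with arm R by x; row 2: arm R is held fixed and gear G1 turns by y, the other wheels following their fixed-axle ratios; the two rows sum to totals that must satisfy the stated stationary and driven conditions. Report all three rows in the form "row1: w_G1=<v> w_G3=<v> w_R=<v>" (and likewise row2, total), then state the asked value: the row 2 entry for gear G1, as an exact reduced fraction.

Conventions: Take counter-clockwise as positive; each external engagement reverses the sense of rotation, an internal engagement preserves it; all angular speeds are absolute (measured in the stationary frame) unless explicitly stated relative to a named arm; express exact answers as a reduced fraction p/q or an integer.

topology: planetary set — G1 24T / G2 18T / G3 60T, arm = carrier (Willis)
row 1: whole set turns with the arm by x
superposition row 2 [arm held]: sun y, ring −(24/60)·y, arm 0
boundary: total ω_ring = x − (24/60)·y = 0 and total ω_arm = x = 1  ⇒  y = 5/2, x = 1
row 2 ring = −(24/60)·5/2 = -1
totals (row 1 + row 2): sun 1 + 5/2 = 7/2, ring 1 + (-1) = 0, arm 1 + 0 = 1
asked cell (row2, sun) = 5/2

row1: w_G1=1 w_G3=1 w_R=1
row2: w_G1=5/2 w_G3=-1 w_R=0
total: w_G1=7/2 w_G3=0 w_R=1
asked value: 5/2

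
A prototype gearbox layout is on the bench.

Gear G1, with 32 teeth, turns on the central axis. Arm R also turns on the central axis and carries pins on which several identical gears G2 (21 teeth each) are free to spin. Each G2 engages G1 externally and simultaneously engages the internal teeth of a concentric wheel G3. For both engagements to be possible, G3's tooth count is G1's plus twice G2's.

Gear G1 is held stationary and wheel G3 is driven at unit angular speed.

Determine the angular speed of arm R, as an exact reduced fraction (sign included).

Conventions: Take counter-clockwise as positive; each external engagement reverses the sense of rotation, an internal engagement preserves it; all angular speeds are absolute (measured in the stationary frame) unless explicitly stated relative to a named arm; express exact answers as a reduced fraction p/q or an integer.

topology: planetary set — G1 32T / G2 21T / G3 74T, arm = carrier (Willis)
ring teeth: 32 + 2·21 = 74
32(ω_sun−ω_arm) = −74(ω_ring−ω_arm),  ω_sun = 0, ω_ring = 1
32(0−ω_arm) = −74(1−ω_arm)  ⇒  106·ω_arm = 74  ⇒  ω_arm = 37/53
exact speed ratio = 37/53

37/53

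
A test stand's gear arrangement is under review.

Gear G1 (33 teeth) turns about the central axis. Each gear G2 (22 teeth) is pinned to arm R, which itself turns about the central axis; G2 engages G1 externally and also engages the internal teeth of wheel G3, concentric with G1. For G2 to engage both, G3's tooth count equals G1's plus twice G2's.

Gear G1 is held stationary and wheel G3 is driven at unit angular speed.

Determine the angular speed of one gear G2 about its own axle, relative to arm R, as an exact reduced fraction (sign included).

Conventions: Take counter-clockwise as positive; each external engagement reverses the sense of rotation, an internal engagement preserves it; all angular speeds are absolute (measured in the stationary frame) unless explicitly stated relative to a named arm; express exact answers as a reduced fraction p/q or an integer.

class = planetary set [G3 = 33+2·22 = 77; Willis about the carrier]
ring teeth: 33 + 2·22 = 77
33(ω_sun−ω_arm) = −77(ω_ring−ω_arm),  ω_sun = 0, ω_ring = 1
33(0−ω_arm) = −77(1−ω_arm)  ⇒  110·ω_arm = 77  ⇒  ω_arm = 7/10
sun–planet mesh: 33·(0−7/10) = −22·(ω_p−ω_arm)  ⇒  ω_p−ω_arm = 21/20
exact speed ratio = 21/20

21/20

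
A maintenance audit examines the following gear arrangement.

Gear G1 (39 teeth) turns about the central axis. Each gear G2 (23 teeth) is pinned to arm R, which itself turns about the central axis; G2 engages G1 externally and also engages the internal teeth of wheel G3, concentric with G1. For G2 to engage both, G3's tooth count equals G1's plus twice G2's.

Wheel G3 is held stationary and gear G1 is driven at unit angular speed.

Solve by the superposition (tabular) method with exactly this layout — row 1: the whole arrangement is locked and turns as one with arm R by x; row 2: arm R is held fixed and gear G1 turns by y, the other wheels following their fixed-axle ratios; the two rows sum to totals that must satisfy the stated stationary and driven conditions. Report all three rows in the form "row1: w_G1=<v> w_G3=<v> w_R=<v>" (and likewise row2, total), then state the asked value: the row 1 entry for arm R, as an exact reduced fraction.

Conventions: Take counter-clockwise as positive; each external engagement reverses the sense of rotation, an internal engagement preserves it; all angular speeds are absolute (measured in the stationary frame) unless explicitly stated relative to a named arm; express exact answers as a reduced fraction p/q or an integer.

planetary set (39T centre, 23T on arm, 85T internal) — Willis relation
row 1 — lock + rotate with arm: ω_sun = ω_ring = ω_arm = x
row 2: sun turns y, ring = −(39/85)·y, arm 0
boundary: total ω_ring = x − (39/85)·y = 0 and total ω_sun = x + y = 1  ⇒  y = 85/124, x = 39/124
row 2 ring = −(39/85)·85/124 = -39/124
totals (row 1 + row 2): sun 39/124 + 85/124 = 1, ring 39/124 + (-39/124) = 0, arm 39/124 + 0 = 39/124
asked cell (row1, arm) = 39/124

row1: w_G1=39/124 w_G3=39/124 w_R=39/124
row2: w_G1=85/124 w_G3=-39/124 w_R=0
total: w_G1=1 w_G3=0 w_R=39/124
asked value: 39/124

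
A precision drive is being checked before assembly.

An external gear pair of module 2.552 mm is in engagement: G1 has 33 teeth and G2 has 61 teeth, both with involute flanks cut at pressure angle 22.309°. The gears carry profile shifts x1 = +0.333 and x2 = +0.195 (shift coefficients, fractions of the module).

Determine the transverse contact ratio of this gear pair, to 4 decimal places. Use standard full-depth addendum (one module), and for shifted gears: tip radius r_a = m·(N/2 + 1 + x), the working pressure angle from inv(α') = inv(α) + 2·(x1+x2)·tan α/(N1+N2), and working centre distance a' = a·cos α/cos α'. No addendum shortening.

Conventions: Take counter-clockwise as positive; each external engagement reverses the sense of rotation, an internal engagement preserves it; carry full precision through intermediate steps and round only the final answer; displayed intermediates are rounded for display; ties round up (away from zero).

class = single-mesh tooth geometry [involute pair 33T × 61T, m = 2.552]
base radii: r_b1 = 38.956221, r_b2 = 72.009983
tip radii: r_a1 = 45.509816, r_a2 = 80.885640
inv(α') = inv(22.309°) + 2·(+0.333+0.195)·tan α/(33+61) = 0.02555738  ⇒  α' = 23.76849°
a' = a·cos α / cos α' = 119.9440·cos 22.309°/cos 23.76849° = 121.250496
action lengths: √(r_a1²−r_b1²) = 23.527776, √(r_a2²−r_b2²) = 36.838147
base pitch p_b = π·m·cos α = 7.417247
CR = (23.527776 + 36.838147 − 121.250496·sin 23.76849°)/7.417247 = 1.550018
contact ratio ≈ 1.5500

1.5500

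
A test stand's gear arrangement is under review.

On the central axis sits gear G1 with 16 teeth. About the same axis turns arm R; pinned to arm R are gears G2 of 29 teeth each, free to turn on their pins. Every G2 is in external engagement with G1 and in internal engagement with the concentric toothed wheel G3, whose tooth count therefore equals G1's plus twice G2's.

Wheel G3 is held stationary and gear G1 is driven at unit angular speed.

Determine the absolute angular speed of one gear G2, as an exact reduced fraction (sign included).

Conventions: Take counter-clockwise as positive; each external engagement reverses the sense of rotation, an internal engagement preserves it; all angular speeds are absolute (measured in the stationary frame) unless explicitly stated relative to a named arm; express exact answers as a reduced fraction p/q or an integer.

recognized (axles ride arm R): planetary set, 16/29/74 teeth
ring teeth: 16 + 2·29 = 74
16(ω_sun−ω_arm) = −74(ω_ring−ω_arm),  ω_ring = 0, ω_sun = 1
16(1−ω_arm) = −74(0−ω_arm)  ⇒  90·ω_arm = 16  ⇒  ω_arm = 8/45
sun–planet mesh: 16·(1−8/45) = −29·(ω_p−ω_arm)  ⇒  ω_p−ω_arm = -592/1305
ω_p = 8/45 − 592/1305 = -8/29
exact speed ratio = -8/29

-8/29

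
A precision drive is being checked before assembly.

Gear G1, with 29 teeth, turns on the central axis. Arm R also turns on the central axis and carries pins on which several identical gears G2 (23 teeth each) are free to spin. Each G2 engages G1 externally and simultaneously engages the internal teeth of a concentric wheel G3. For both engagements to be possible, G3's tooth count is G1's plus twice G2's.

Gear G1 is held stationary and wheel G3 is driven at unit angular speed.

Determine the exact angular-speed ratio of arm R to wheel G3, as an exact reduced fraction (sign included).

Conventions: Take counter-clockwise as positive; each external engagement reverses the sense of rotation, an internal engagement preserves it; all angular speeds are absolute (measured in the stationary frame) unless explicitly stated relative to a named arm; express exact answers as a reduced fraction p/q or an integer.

75/104

recognized (axles ride arm R): planetary set, 29/23/75 teeth
ring teeth: 29 + 2·23 = 75
29(ω_sun−ω_arm) = −75(ω_ring−ω_arm),  ω_sun = 0, ω_ring = 1
29(0−ω_arm) = −75(1−ω_arm)  ⇒  104·ω_arm = 75  ⇒  ω_arm = 75/104
ω_out/ω_in = 75/104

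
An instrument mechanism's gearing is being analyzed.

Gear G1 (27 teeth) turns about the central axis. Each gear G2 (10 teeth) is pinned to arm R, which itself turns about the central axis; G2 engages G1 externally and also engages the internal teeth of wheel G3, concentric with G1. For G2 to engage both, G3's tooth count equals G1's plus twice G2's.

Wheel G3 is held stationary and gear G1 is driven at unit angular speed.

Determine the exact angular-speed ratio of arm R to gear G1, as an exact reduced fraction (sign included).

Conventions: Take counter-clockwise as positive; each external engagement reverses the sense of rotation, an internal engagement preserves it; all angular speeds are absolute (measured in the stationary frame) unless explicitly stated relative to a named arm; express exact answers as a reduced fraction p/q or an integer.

recognized (axles ride arm R): planetary set, 27/10/47 teeth
ring teeth: 27 + 2·10 = 47
27(ω_sun−ω_arm) = −47(ω_ring−ω_arm),  ω_ring = 0, ω_sun = 1
27(1−ω_arm) = −47(0−ω_arm)  ⇒  74·ω_arm = 27  ⇒  ω_arm = 27/74
ω_out/ω_in = 27/74

27/74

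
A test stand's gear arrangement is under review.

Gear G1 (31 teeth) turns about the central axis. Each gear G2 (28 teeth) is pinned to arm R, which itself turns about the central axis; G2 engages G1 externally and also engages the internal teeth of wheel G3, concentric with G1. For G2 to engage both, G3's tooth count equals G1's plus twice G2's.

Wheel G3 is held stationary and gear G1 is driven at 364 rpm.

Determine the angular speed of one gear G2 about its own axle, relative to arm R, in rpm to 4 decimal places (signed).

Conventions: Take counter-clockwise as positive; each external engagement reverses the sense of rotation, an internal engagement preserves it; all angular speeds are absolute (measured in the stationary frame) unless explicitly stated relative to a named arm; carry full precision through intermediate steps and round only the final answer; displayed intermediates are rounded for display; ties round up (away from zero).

class = planetary set [G3 = 31+2·28 = 87; Willis about the carrier]
normalise by the input: solve with ω_sun = 1, then scale by 364 rpm
ring teeth: 31 + 2·28 = 87
31(ω_sun−ω_arm) = −87(ω_ring−ω_arm),  ω_ring = 0, ω_sun = 1
31(1−ω_arm) = −87(0−ω_arm)  ⇒  118·ω_arm = 31  ⇒  ω_arm = 31/118
sun–planet mesh: 31·(1−31/118) = −28·(ω_p−ω_arm)  ⇒  ω_p−ω_arm = -2697/3304
scale: ω_p−ω_arm = -2697/3304 × 364 rpm = -297.1271 rpm

-297.1271 rpm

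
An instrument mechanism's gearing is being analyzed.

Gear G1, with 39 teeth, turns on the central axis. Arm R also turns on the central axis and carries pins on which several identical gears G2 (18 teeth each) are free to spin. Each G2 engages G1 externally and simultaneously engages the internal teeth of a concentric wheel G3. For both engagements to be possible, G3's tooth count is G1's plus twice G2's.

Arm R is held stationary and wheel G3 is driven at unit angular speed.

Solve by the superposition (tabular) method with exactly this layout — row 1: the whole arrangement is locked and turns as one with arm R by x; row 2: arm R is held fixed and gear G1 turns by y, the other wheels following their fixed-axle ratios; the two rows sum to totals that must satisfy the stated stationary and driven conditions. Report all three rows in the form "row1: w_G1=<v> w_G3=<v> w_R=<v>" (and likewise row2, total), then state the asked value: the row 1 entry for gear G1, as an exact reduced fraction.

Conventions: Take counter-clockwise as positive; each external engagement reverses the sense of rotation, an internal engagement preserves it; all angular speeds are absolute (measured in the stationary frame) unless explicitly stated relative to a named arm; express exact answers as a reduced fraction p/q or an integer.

recognized (axles ride arm R): planetary set, 39/18/75 teeth
row 1: whole set turns with the arm by x
row 2 — arm fixed, fixed-axis ratios: sun y, ring −(39/75)·y, arm 0
boundary: total ω_arm = x = 0 and total ω_ring = x − (39/75)·y = 1  ⇒  y = -25/13, x = 0
row 2 ring = −(39/75)·(-25/13) = 1
totals (row 1 + row 2): sun 0 + (-25/13) = -25/13, ring 0 + 1 = 1, arm 0 + 0 = 0
asked cell (row1, sun) = 0

row1: w_G1=0 w_G3=0 w_R=0
row2: w_G1=-25/13 w_G3=1 w_R=0
total: w_G1=-25/13 w_G3=1 w_R=0
asked value: 0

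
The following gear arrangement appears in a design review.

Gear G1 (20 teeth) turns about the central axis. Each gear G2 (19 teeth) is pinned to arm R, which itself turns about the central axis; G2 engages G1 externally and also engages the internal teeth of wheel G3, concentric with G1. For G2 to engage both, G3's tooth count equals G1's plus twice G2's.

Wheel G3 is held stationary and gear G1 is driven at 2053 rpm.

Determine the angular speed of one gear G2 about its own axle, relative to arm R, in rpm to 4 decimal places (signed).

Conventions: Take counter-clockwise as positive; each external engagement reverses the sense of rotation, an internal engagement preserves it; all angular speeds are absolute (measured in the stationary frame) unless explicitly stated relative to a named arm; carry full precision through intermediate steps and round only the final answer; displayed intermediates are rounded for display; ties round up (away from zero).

class = planetary set [G3 = 20+2·19 = 58; Willis about the carrier]
normalise by the input: solve with ω_sun = 1, then scale by 2053 rpm
ring teeth: 20 + 2·19 = 58
20(ω_sun−ω_arm) = −58(ω_ring−ω_arm),  ω_ring = 0, ω_sun = 1
20(1−ω_arm) = −58(0−ω_arm)  ⇒  78·ω_arm = 20  ⇒  ω_arm = 10/39
sun–planet mesh: 20·(1−10/39) = −19·(ω_p−ω_arm)  ⇒  ω_p−ω_arm = -580/741
scale: ω_p−ω_arm = -580/741 × 2053 rpm = -1606.9366 rpm

-1606.9366 rpm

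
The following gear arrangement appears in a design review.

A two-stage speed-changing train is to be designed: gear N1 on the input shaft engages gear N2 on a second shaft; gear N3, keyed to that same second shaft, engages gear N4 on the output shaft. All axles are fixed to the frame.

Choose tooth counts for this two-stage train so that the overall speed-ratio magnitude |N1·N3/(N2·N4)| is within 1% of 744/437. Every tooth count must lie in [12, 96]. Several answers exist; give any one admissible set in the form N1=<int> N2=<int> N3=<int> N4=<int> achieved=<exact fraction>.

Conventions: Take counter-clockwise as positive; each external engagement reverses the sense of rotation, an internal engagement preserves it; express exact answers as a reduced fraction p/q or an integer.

N1=12 N2=19 N3=62 N4=23 achieved=744/437

topology: fixed-axis compound train — 2 stages, target 744/437
target = 744/437 in lowest terms: an exact hit needs N1·N3 = k·744 and N2·N4 = k·437 for one integer k, every count in [12, 96]; additionally prefer no 1:1 stage (N1 ≠ N2, N3 ≠ N4)
k = 1: N1·N3 = 744 = 12·62, N2·N4 = 437 = 19·23
achieved = 12·62/(19·23) = 744/437; |achieved − target| = 0 ≤ 186/10925 ✓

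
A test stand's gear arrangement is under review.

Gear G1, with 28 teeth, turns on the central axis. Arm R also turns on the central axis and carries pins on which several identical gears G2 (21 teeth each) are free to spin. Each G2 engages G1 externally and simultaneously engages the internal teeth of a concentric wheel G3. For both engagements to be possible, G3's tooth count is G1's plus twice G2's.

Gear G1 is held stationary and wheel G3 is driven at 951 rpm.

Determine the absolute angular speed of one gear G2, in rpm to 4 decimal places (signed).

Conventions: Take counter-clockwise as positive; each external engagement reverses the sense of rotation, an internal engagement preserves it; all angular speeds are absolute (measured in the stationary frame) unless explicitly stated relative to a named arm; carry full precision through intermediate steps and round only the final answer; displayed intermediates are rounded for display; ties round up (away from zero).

+1585.0000 rpm

topology: planetary set — G1 28T / G2 21T / G3 70T, arm = carrier (Willis)
normalise by the input: solve with ω_ring = 1, then scale by 951 rpm
ring teeth: 28 + 2·21 = 70
28(ω_sun−ω_arm) = −70(ω_ring−ω_arm),  ω_sun = 0, ω_ring = 1
28(0−ω_arm) = −70(1−ω_arm)  ⇒  98·ω_arm = 70  ⇒  ω_arm = 5/7
sun–planet mesh: 28·(0−5/7) = −21·(ω_p−ω_arm)  ⇒  ω_p−ω_arm = 20/21
ω_p = 5/7 + 20/21 = 5/3
scale: ω_p = 5/3 × 951 rpm = +1585.0000 rpm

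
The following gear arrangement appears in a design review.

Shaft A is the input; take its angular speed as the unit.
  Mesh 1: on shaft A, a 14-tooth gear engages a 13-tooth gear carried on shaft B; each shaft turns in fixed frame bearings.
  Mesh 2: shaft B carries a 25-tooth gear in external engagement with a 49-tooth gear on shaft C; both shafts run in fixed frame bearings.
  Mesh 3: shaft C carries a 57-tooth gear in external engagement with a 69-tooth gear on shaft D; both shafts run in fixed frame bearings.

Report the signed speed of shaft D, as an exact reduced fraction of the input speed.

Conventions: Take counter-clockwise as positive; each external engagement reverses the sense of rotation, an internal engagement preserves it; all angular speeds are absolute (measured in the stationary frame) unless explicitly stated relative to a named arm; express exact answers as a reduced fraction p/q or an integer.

-950/2093

3-mesh fixed-axis compound train (all bearings frame-fixed)
mesh 1 [14T→13T]: |ω|/ω_in = 1×14/13 = 14/13, sense flips to −
mesh 2 [25T→49T]: |ω|/ω_in = (14/13)×25/49 = 50/91, sense flips to +
mesh 3 [57T→69T]: |ω|/ω_in = (50/91)×57/69 = 950/2093, sense flips to −
signed output speed (× input speed) = -950/2093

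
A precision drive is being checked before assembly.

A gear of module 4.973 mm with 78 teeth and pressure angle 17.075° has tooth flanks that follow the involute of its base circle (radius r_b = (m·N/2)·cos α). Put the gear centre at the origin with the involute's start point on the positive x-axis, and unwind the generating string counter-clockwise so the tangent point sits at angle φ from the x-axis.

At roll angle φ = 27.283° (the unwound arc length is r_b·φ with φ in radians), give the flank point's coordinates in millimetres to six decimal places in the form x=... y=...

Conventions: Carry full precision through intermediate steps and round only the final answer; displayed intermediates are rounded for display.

x=205.240582 y=6.522481

class = single-mesh tooth geometry [base-circle involute, m = 4.973, 78T]
pitch radius r_p = m·N/2 = 4.973·78/2 = 193.947000
base radius r_b = r_p·cos α = 193.947000·cos 17.075° = 185.398053
roll angle φ = 27.283° = 0.47617818 rad
x = r_b·(cos φ + φ·sin φ) = 205.240582
y = r_b·(sin φ − φ·cos φ) = 6.522481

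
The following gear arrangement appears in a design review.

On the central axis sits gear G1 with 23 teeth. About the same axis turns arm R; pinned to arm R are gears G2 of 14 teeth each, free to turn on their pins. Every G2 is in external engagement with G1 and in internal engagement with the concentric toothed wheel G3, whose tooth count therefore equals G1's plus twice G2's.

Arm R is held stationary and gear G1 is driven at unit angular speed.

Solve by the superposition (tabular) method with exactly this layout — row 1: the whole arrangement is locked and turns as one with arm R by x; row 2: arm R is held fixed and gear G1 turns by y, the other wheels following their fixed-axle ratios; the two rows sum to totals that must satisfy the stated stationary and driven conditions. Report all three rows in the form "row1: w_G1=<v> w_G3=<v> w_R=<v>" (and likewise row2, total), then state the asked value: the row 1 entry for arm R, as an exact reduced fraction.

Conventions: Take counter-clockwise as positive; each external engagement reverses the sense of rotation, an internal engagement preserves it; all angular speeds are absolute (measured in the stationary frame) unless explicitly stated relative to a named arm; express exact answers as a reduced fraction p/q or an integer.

row1: w_G1=0 w_G3=0 w_R=0
row2: w_G1=1 w_G3=-23/51 w_R=0
total: w_G1=1 w_G3=-23/51 w_R=0
asked value: 0

class = planetary set [G3 = 23+2·14 = 51; Willis about the carrier]
row 1 (train locked, turned with arm): all members turn x
superposition row 2 [arm held]: sun y, ring −(23/51)·y, arm 0
boundary: total ω_arm = x = 0 and total ω_sun = x + y = 1  ⇒  y = 1, x = 0
row 2 ring = −(23/51)·1 = -23/51
totals (row 1 + row 2): sun 0 + 1 = 1, ring 0 + (-23/51) = -23/51, arm 0 + 0 = 0
asked cell (row1, arm) = 0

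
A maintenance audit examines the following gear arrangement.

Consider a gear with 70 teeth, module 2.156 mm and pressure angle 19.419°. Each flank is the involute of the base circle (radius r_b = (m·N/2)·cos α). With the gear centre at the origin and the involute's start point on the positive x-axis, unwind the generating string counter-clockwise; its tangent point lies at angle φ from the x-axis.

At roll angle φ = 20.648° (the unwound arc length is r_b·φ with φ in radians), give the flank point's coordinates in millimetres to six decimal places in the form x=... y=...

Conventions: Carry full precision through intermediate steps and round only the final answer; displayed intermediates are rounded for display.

x=75.639570 y=1.095909

recognized (one wheel, involute flank): single-mesh tooth geometry, m = 2.156, N = 70
pitch radius r_p = m·N/2 = 2.156·70/2 = 75.460000
base radius r_b = r_p·cos α = 75.460000·cos 19.419° = 71.167266
roll angle φ = 20.648° = 0.36037558 rad
x = r_b·(cos φ + φ·sin φ) = 75.639570
y = r_b·(sin φ − φ·cos φ) = 1.095909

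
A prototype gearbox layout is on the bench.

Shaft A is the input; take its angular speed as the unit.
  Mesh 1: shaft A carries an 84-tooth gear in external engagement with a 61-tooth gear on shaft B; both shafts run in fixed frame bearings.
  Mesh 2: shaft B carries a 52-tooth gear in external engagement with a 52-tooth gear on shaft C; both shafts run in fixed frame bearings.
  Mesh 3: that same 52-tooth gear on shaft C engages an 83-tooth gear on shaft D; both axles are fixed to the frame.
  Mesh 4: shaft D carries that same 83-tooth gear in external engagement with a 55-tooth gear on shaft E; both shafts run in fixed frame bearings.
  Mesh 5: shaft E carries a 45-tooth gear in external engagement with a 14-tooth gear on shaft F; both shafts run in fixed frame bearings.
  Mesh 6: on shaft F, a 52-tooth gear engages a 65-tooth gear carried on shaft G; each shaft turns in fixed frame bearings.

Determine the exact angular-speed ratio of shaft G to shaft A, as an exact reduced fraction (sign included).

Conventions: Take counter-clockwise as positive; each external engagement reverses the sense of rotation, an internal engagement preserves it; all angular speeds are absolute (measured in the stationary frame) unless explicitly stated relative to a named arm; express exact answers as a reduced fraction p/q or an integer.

class = fixed-axis compound train [6 meshes; 6 ratios multiply, 6 sense flips]
mesh 1 [84T→61T]: running ratio 84/61, sense −
mesh 2 [52T→52T]: running ratio 84/61, sense +
mesh 3 [52T→83T]: running ratio 4368/5063, sense −
mesh 4 [83T→55T]: running ratio 4368/3355, sense +
mesh 5 [45T→14T]: running ratio 2808/671, sense −
mesh 6 [52T→65T]: running ratio 11232/3355, sense +
ω_out/ω_in = 11232/3355

11232/3355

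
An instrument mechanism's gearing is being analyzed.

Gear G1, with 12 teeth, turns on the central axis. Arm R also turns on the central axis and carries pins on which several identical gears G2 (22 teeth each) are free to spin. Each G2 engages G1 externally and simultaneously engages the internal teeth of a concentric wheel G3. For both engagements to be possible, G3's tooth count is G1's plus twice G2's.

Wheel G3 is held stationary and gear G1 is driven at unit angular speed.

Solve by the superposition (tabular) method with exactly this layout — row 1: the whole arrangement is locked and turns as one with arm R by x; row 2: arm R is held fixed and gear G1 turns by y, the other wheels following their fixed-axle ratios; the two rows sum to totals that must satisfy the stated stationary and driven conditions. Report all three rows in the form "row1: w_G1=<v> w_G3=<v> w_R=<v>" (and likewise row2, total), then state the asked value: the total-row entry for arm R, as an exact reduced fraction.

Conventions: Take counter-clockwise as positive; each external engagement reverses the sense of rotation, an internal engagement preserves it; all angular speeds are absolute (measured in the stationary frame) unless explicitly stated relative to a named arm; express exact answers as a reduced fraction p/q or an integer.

class = planetary set [G3 = 12+2·22 = 56; Willis about the carrier]
row 1: whole set turns with the arm by x
superposition row 2 [arm held]: sun y, ring −(12/56)·y, arm 0
boundary: total ω_ring = x − (12/56)·y = 0 and total ω_sun = x + y = 1  ⇒  y = 14/17, x = 3/17
row 2 ring = −(12/56)·14/17 = -3/17
totals (row 1 + row 2): sun 3/17 + 14/17 = 1, ring 3/17 + (-3/17) = 0, arm 3/17 + 0 = 3/17
asked cell (total, arm) = 3/17

row1: w_G1=3/17 w_G3=3/17 w_R=3/17
row2: w_G1=14/17 w_G3=-3/17 w_R=0
total: w_G1=1 w_G3=0 w_R=3/17
asked value: 3/17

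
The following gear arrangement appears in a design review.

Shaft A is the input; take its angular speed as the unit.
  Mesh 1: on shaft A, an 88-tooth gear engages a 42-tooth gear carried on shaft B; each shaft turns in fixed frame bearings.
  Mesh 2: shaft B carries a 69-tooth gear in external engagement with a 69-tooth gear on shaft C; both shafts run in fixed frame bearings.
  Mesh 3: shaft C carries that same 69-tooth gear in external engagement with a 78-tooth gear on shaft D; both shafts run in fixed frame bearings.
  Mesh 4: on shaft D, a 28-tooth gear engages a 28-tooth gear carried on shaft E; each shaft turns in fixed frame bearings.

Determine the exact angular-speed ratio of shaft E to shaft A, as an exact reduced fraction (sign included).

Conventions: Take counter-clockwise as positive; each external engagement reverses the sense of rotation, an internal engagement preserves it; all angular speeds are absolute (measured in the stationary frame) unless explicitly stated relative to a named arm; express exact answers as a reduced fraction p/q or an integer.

class = fixed-axis compound train [4 meshes; 4 ratios multiply, 4 sense flips]
mesh 1 [88T→42T]: running ratio 44/21, sense −
mesh 2 [69T→69T]: running ratio 44/21, sense +
mesh 3 [69T→78T]: running ratio 506/273, sense −
mesh 4 [28T→28T]: running ratio 506/273, sense +
ω_out/ω_in = 506/273

506/273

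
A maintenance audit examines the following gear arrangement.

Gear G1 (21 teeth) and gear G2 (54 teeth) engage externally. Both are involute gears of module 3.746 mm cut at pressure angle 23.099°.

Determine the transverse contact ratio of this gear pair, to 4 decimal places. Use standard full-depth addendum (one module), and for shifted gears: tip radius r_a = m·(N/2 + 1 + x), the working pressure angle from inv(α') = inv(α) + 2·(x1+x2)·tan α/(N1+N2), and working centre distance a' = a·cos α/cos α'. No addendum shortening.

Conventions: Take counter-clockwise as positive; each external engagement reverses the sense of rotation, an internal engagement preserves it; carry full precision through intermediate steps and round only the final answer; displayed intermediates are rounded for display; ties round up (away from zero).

topology: single-mesh involute geometry — m = 3.746, 21T/54T pair
base radii: r_b1 = 36.179608, r_b2 = 93.033278
tip radii: r_a1 = 43.079000, r_a2 = 104.888000
no profile shift: α' = α, a' = a
action lengths: √(r_a1²−r_b1²) = 23.384529, √(r_a2²−r_b2²) = 48.438638
base pitch p_b = π·m·cos α = 10.824913
CR = (23.384529 + 48.438638 − 140.475000·sin 23.09900°)/10.824913 = 1.543834
contact ratio ≈ 1.5438

1.5438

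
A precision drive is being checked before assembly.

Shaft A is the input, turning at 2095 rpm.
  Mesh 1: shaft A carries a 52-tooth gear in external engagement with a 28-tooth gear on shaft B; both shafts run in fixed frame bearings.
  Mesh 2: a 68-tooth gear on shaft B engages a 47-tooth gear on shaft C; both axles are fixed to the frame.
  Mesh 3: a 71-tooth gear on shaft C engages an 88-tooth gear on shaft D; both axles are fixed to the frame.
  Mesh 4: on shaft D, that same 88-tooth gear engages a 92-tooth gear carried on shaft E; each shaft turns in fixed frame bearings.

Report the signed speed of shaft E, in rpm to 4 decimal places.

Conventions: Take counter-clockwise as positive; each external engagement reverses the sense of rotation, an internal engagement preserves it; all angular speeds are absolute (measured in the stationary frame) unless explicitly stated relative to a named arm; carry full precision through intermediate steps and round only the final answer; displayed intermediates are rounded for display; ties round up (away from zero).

4-mesh fixed-axis compound train (all bearings frame-fixed)
mesh 1 [52T→28T]: ω = 2095.0000×52/28 = 3890.7143 rpm, sense flips to −
mesh 2 [68T→47T]: ω = 3890.7143×68/47 = 5629.1185 rpm, sense flips to +
mesh 3 [71T→88T]: ω = 5629.1185×71/88 = 4541.6752 rpm, sense flips to −
mesh 4 [88T→92T]: ω = 4541.6752×88/92 = 4344.2110 rpm, sense flips to +
signed output speed = +4344.2110 rpm

+4344.2110 rpm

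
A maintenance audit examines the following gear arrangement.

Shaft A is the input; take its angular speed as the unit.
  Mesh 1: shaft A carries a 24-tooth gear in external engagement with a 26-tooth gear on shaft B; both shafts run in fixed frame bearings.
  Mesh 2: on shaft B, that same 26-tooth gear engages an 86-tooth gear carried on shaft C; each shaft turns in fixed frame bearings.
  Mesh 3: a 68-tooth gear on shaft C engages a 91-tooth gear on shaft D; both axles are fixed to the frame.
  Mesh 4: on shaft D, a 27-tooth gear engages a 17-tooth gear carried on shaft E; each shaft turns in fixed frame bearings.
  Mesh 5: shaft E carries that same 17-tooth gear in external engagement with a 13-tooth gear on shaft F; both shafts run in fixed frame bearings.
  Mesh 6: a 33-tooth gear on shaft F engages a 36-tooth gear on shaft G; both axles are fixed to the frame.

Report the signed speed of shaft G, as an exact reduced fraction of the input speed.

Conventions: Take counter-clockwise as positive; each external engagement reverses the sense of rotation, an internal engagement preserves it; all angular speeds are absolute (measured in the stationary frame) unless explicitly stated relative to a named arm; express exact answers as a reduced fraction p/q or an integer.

20196/50869

6-mesh fixed-axis compound train (all bearings frame-fixed)
mesh 1 [24T→26T]: |ω|/ω_in = 1×24/26 = 12/13, sense flips to −
mesh 2 [26T→86T]: |ω|/ω_in = (12/13)×26/86 = 12/43, sense flips to +
mesh 3 [68T→91T]: |ω|/ω_in = (12/43)×68/91 = 816/3913, sense flips to −
mesh 4 [27T→17T]: |ω|/ω_in = (816/3913)×27/17 = 1296/3913, sense flips to +
mesh 5 [17T→13T]: |ω|/ω_in = (1296/3913)×17/13 = 22032/50869, sense flips to −
mesh 6 [33T→36T]: |ω|/ω_in = (22032/50869)×33/36 = 20196/50869, sense flips to +
signed output speed (× input speed) = 20196/50869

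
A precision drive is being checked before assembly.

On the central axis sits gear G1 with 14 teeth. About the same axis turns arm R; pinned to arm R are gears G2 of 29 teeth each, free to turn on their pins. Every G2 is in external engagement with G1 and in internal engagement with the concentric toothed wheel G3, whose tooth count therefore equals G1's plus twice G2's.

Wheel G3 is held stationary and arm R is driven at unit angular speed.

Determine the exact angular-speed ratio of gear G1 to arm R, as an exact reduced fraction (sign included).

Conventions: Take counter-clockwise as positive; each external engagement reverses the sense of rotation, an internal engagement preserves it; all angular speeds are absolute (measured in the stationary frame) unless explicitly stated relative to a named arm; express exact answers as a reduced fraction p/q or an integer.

planetary set (14T centre, 29T on arm, 72T internal) — Willis relation
ring teeth: 14 + 2·29 = 72
14(ω_sun−ω_arm) = −72(ω_ring−ω_arm),  ω_ring = 0, ω_arm = 1
ω_sun = 1 − (72/14)(0−1) = 43/7
ω_out/ω_in = 43/7

43/7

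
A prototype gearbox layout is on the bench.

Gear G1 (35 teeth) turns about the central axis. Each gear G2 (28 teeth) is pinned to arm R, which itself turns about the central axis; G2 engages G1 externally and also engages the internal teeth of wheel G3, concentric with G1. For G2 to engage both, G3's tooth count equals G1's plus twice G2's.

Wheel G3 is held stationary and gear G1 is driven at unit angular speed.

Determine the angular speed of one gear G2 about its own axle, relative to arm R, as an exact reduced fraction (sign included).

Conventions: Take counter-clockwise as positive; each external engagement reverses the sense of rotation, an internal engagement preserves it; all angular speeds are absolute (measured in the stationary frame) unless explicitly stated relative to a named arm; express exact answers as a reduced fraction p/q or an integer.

recognized (axles ride arm R): planetary set, 35/28/91 teeth
ring teeth: 35 + 2·28 = 91
35(ω_sun−ω_arm) = −91(ω_ring−ω_arm),  ω_ring = 0, ω_sun = 1
35(1−ω_arm) = −91(0−ω_arm)  ⇒  126·ω_arm = 35  ⇒  ω_arm = 5/18
sun–planet mesh: 35·(1−5/18) = −28·(ω_p−ω_arm)  ⇒  ω_p−ω_arm = -65/72
exact speed ratio = -65/72

-65/72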